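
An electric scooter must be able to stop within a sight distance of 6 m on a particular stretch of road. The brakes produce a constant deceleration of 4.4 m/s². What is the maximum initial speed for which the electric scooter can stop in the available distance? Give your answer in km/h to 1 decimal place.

v²/(2a) = d ⇒ v = √(2 × 4.400 × 6) = √52.80 = 7.2664 m/s.
7.2664 m/s × 3.6 = 26.159 km/h.

Maximum speed ≈ 26.2 km/h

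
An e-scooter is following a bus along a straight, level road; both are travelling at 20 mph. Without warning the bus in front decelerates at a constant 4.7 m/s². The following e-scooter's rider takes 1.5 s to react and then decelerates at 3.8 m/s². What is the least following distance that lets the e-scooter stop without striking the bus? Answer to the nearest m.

Minimum gap ≈ 15 m

20 mph × 0.44704 = 8.9408 m/s.
Leader travels v²/(2a_L) = 79.938 / 9.400 = 8.504 m before stopping.
Follower covers v·t_r = 8.9408 × 1.5 = 13.411 m while reacting, then v²/(2a_F) = 79.938 / 7.600 = 10.518 m while braking, for a total of 13.411 + 10.518 = 23.929 m.
Since a_F ≤ a_L and the follower starts braking later, the follower is never slower than the leader, so the closest approach is when both have stopped.
Minimum gap = 23.929 − 8.504 = 15.425 m.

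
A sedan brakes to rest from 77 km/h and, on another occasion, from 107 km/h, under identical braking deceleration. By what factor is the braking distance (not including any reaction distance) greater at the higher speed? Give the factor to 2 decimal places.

Factor ≈ 1.93

Braking distance d = v²/(2a), so with a fixed, d ∝ v².
Factor = (107/77)² = 1.3896² = 1.9310.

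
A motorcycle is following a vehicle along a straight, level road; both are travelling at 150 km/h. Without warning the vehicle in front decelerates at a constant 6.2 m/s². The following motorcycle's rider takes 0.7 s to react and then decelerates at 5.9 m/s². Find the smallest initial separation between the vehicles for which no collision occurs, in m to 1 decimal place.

150 km/h ÷ 3.6 = 41.6667 m/s.
Leader travels v²/(2a_L) = 1736.114 / 12.400 = 140.009 m before stopping.
Follower covers v·t_r = 41.6667 × 0.7 = 29.167 m while reacting, then v²/(2a_F) = 1736.114 / 11.800 = 147.128 m while braking, for a total of 29.167 + 147.128 = 176.295 m.
Since a_F ≤ a_L and the follower starts braking later, the follower is never slower than the leader, so the closest approach is when both have stopped.
Minimum gap = 176.295 − 140.009 = 36.286 m.

Minimum gap ≈ 36.3 m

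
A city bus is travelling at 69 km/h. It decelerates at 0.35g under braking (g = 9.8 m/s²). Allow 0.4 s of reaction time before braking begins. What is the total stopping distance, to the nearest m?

69 km/h ÷ 3.6 = 19.1667 m/s.
a = 0.35 × 9.8 = 3.430 m/s².
Reaction distance = v·t_r = 19.1667 × 0.4 = 7.667 m.
Braking distance = v²/(2a) = 19.1667² / (2 × 3.430) = 367.362 / 6.860 = 53.551 m.
Total = 7.667 + 53.551 = 61.218 m.

Total stopping distance ≈ 61 m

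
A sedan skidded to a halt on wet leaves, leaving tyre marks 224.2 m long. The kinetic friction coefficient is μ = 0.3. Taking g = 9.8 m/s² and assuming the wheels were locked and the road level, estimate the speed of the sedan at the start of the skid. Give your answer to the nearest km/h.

Initial speed ≈ 131 km/h

Deceleration a = μg = 0.3 × 9.8 = 2.940 m/s².
v = √(2a·d) = √(2 × 2.940 × 224.2) = √1318.296 = 36.3083 m/s.
= 36.3083 × 3.6 = 130.710 km/h.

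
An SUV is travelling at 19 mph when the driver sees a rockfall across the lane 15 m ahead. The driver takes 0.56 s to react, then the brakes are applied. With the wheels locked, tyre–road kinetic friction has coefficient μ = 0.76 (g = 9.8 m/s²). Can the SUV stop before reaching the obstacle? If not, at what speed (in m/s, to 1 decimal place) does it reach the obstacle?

19 mph × 0.44704 = 8.4938 m/s.
a = μg = 0.76 × 9.8 = 7.448 m/s².
Reaction distance = 8.4938 × 0.56 = 4.757 m.
Braking distance = v²/(2a) = 72.145 / 14.896 = 4.843 m.
Total stopping distance = 4.757 + 4.843 = 9.600 m, vs 15 m available — it stops with 15 − 9.600 = 5.400 m to spare.

Yes — it stops about 5.4 m short of the obstacle, so it never reaches it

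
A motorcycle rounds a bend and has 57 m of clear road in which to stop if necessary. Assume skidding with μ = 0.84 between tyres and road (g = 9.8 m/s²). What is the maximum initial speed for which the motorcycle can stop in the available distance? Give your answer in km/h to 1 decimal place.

a = μg = 0.84 × 9.8 = 8.232 m/s².
v²/(2a) = d ⇒ v = √(2 × 8.232 × 57) = √938.45 = 30.6341 m/s.
30.6341 m/s × 3.6 = 110.283 km/h.

Maximum speed ≈ 110.3 km/h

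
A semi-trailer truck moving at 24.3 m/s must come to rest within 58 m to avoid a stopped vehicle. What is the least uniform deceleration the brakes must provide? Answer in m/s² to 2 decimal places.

Required deceleration ≈ 5.09 m/s²

v² = 2a·d ⇒ a = v²/(2d) = 24.3000² / (2 × 58.000) = 590.490 / 116.000 = 5.0904 m/s².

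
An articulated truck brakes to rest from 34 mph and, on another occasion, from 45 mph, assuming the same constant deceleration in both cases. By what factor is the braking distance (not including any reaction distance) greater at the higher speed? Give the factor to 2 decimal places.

Factor ≈ 1.75

Braking distance d = v²/(2a), so with a fixed, d ∝ v².
Factor = (45/34)² = 1.3235² = 1.7517.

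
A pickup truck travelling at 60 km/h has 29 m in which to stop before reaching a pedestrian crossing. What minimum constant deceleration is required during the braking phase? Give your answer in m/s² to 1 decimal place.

Required deceleration ≈ 4.8 m/s²

60 km/h ÷ 3.6 = 16.6667 m/s.
v² = 2a·d ⇒ a = v²/(2d) = 16.6667² / (2 × 29.000) = 277.779 / 58.000 = 4.7893 m/s².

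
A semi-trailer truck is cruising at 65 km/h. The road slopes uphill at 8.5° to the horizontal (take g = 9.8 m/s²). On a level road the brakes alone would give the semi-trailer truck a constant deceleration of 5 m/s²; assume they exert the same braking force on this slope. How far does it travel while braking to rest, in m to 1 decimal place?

Braking distance ≈ 25.3 m

65 km/h ÷ 3.6 = 18.0556 m/s.
Gravity along the uphill slope adds to the braking deceleration: a_eff = 5.000 + 9.8·sin 8.5° = 5.000 + 1.449 = 6.449 m/s².
Braking distance = v²/(2a) = 18.0556² / (2 × 6.449) = 326.005 / 12.898 = 25.276 m.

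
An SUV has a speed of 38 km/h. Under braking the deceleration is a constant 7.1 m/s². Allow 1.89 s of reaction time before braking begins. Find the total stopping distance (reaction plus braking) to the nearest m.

38 km/h ÷ 3.6 = 10.5556 m/s.
Reaction distance = v·t_r = 10.5556 × 1.89 = 19.950 m.
Braking distance = v²/(2a) = 10.5556² / (2 × 7.100) = 111.421 / 14.200 = 7.847 m.
Total = 19.950 + 7.847 = 27.797 m.

Total stopping distance ≈ 28 m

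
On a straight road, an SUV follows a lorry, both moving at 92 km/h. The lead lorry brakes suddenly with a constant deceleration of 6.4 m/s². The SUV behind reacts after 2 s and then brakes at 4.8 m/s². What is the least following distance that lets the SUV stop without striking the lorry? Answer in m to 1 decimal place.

92 km/h ÷ 3.6 = 25.5556 m/s.
Leader travels v²/(2a_L) = 653.089 / 12.800 = 51.023 m before stopping.
Follower covers v·t_r = 25.5556 × 2 = 51.111 m while reacting, then v²/(2a_F) = 653.089 / 9.600 = 68.030 m while braking, for a total of 51.111 + 68.030 = 119.141 m.
Since a_F ≤ a_L and the follower starts braking later, the follower is never slower than the leader, so the closest approach is when both have stopped.
Minimum gap = 119.141 − 51.023 = 68.118 m.

Minimum gap ≈ 68.1 m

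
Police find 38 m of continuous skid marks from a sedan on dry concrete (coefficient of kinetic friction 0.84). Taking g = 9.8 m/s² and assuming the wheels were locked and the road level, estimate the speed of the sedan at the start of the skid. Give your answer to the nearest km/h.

Deceleration a = μg = 0.84 × 9.8 = 8.232 m/s².
v = √(2a·d) = √(2 × 8.232 × 38) = √625.632 = 25.0126 m/s.
= 25.0126 × 3.6 = 90.045 km/h.

Initial speed ≈ 90 km/h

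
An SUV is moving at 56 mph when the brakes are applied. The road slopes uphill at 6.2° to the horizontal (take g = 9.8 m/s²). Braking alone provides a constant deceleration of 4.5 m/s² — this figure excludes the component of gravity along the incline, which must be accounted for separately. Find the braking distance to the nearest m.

Braking distance ≈ 56 m

56 mph × 0.44704 = 25.0342 m/s.
Gravity along the uphill slope adds to the braking deceleration: a_eff = 4.500 + 9.8·sin 6.2° = 4.500 + 1.058 = 5.558 m/s².
Braking distance = v²/(2a) = 25.0342² / (2 × 5.558) = 626.711 / 11.116 = 56.379 m.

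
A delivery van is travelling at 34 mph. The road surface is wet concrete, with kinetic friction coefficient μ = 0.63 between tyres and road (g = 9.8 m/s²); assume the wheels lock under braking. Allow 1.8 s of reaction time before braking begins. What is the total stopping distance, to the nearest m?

Total stopping distance ≈ 46 m

34 mph × 0.44704 = 15.1994 m/s.
a = μg = 0.63 × 9.8 = 6.174 m/s².
Reaction distance = v·t_r = 15.1994 × 1.8 = 27.359 m.
Braking distance = v²/(2a) = 15.1994² / (2 × 6.174) = 231.022 / 12.348 = 18.709 m.
Total = 27.359 + 18.709 = 46.068 m.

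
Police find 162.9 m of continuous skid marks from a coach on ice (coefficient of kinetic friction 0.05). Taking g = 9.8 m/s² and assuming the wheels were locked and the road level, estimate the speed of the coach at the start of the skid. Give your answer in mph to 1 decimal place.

Initial speed ≈ 28.3 mph

Deceleration a = μg = 0.05 × 9.8 = 0.490 m/s².
v = √(2a·d) = √(2 × 0.490 × 162.9) = √159.642 = 12.6350 m/s.
= 12.6350 ÷ 0.44704 = 28.264 mph.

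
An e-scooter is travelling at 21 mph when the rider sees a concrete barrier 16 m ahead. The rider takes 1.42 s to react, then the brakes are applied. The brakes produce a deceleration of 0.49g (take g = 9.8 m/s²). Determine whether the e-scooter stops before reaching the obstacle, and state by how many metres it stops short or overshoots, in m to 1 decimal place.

No — it overshoots by 6.5 m

21 mph × 0.44704 = 9.3878 m/s.
a = 0.49 × 9.8 = 4.802 m/s².
Reaction distance = 9.3878 × 1.42 = 13.331 m.
Braking distance = v²/(2a) = 88.131 / 9.604 = 9.176 m.
Total stopping distance = 13.331 + 9.176 = 22.507 m, vs 16 m available — it cannot stop in time and overshoots by 22.507 − 16 = 6.507 m.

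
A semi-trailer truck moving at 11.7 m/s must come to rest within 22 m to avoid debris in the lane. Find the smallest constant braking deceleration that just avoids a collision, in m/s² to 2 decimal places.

Required deceleration ≈ 3.11 m/s²

v² = 2a·d ⇒ a = v²/(2d) = 11.7000² / (2 × 22.000) = 136.890 / 44.000 = 3.1111 m/s².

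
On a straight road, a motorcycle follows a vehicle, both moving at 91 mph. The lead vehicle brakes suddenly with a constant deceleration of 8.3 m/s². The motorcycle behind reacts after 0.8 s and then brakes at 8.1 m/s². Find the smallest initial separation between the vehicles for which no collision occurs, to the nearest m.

91 mph × 0.44704 = 40.6806 m/s.
Leader travels v²/(2a_L) = 1654.911 / 16.600 = 99.693 m before stopping.
Follower covers v·t_r = 40.6806 × 0.8 = 32.544 m while reacting, then v²/(2a_F) = 1654.911 / 16.200 = 102.155 m while braking, for a total of 32.544 + 102.155 = 134.699 m.
Since a_F ≤ a_L and the follower starts braking later, the follower is never slower than the leader, so the closest approach is when both have stopped.
Minimum gap = 134.699 − 99.693 = 35.006 m.

Minimum gap ≈ 35 m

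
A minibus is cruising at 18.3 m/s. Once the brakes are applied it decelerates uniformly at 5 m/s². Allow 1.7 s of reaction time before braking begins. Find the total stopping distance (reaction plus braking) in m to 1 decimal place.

Total stopping distance ≈ 64.6 m

Reaction distance = v·t_r = 18.3000 × 1.7 = 31.110 m.
Braking distance = v²/(2a) = 18.3000² / (2 × 5.000) = 334.890 / 10.000 = 33.489 m.
Total = 31.110 + 33.489 = 64.599 m.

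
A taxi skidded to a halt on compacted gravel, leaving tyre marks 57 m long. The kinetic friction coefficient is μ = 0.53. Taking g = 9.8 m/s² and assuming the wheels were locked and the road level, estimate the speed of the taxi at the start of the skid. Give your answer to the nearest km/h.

Initial speed ≈ 88 km/h

Deceleration a = μg = 0.53 × 9.8 = 5.194 m/s².
v = √(2a·d) = √(2 × 5.194 × 57) = √592.116 = 24.3334 m/s.
= 24.3334 × 3.6 = 87.600 km/h.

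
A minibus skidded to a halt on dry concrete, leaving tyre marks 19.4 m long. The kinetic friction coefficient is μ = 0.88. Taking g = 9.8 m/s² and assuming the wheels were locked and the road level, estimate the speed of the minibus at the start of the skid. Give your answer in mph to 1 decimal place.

Initial speed ≈ 40.9 mph

Deceleration a = μg = 0.88 × 9.8 = 8.624 m/s².
v = √(2a·d) = √(2 × 8.624 × 19.4) = √334.611 = 18.2924 m/s.
= 18.2924 ÷ 0.44704 = 40.919 mph.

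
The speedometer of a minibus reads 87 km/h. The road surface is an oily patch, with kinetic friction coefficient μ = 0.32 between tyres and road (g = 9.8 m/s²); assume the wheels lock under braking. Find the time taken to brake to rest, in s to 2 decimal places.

Braking time ≈ 7.71 s

87 km/h ÷ 3.6 = 24.1667 m/s.
a = μg = 0.32 × 9.8 = 3.136 m/s².
Braking time = v/a = 24.1667 / 3.136 = 7.706 s.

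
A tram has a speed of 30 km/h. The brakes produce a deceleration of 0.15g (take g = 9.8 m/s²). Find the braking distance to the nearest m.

30 km/h ÷ 3.6 = 8.3333 m/s.
a = 0.15 × 9.8 = 1.470 m/s².
Braking distance = v²/(2a) = 8.3333² / (2 × 1.470) = 69.444 / 2.940 = 23.620 m.

Braking distance ≈ 24 m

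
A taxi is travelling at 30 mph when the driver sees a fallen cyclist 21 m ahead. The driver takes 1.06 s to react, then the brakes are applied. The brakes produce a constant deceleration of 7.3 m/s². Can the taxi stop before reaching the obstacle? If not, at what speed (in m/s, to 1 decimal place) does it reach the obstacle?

30 mph × 0.44704 = 13.4112 m/s.
Reaction distance = 13.4112 × 1.06 = 14.216 m.
Braking distance needed to stop: v²/(2a) = 179.860 / 14.600 = 12.319 m, so total needed = 14.216 + 12.319 = 26.535 m > 21 m — it cannot stop.
Distance remaining when braking begins: 21 − 14.216 = 6.784 m.
v² = v₀² − 2a·d = 179.860 − 2 × 7.300 × 6.784 = 80.814 m²/s².
v = √80.814 = 8.990 m/s.

No — it strikes the obstacle at 9.0 m/s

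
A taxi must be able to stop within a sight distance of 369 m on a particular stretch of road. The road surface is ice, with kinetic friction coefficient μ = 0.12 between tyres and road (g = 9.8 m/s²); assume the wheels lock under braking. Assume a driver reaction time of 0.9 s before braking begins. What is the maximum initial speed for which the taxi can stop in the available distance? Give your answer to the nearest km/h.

Maximum speed ≈ 102 km/h

a = μg = 0.12 × 9.8 = 1.176 m/s².
Stopping distance: v·t_r + v²/(2a) = 369 with t_r = 0.9 s and a = 1.176 m/s².
So v² + 2.117 v − 867.89 = 0.
Positive root: v = −a·t_r + √((a·t_r)² + 2a·d) = −1.058 + √(1.119 + 867.89) = 28.4210 m/s.
28.4210 m/s × 3.6 = 102.316 km/h.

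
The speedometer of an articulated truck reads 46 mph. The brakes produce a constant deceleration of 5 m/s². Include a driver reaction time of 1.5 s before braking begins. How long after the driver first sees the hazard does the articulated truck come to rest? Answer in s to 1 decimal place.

Total time ≈ 5.6 s

46 mph × 0.44704 = 20.5638 m/s.
Braking time = v/a = 20.5638 / 5.000 = 4.113 s.
Total = 1.5 + 4.113 = 5.613 s.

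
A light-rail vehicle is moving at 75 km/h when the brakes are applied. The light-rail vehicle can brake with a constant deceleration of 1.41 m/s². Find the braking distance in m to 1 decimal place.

Braking distance ≈ 153.9 m

75 km/h ÷ 3.6 = 20.8333 m/s.
Braking distance = v²/(2a) = 20.8333² / (2 × 1.410) = 434.026 / 2.820 = 153.910 m.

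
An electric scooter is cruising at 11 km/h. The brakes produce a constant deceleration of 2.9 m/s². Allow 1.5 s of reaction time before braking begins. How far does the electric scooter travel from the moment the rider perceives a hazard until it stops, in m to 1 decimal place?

Total stopping distance ≈ 6.2 m

11 km/h ÷ 3.6 = 3.0556 m/s.
Reaction distance = v·t_r = 3.0556 × 1.5 = 4.583 m.
Braking distance = v²/(2a) = 3.0556² / (2 × 2.900) = 9.337 / 5.800 = 1.610 m.
Total = 4.583 + 1.610 = 6.193 m.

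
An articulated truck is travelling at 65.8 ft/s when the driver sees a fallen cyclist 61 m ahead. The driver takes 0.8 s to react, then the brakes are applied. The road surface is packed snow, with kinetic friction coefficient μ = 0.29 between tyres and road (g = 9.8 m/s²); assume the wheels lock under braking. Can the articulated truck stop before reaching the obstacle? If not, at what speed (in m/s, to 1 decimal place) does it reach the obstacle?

65.8 ft/s × 0.3048 = 20.0558 m/s.
a = μg = 0.29 × 9.8 = 2.842 m/s².
Reaction distance = 20.0558 × 0.8 = 16.045 m.
Braking distance needed to stop: v²/(2a) = 402.235 / 5.684 = 70.766 m, so total needed = 16.045 + 70.766 = 86.811 m > 61 m — it cannot stop.
Distance remaining when braking begins: 61 − 16.045 = 44.955 m.
v² = v₀² − 2a·d = 402.235 − 2 × 2.842 × 44.955 = 146.711 m²/s².
v = √146.711 = 12.112 m/s.

No — it strikes the obstacle at 12.1 m/s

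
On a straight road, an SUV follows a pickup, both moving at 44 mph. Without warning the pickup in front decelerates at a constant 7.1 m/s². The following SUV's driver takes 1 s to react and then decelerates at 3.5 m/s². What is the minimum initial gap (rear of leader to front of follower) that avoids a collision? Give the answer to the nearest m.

44 mph × 0.44704 = 19.6698 m/s.
Leader travels v²/(2a_L) = 386.901 / 14.200 = 27.247 m before stopping.
Follower covers v·t_r = 19.6698 × 1 = 19.670 m while reacting, then v²/(2a_F) = 386.901 / 7.000 = 55.272 m while braking, for a total of 19.670 + 55.272 = 74.942 m.
Since a_F ≤ a_L and the follower starts braking later, the follower is never slower than the leader, so the closest approach is when both have stopped.
Minimum gap = 74.942 − 27.247 = 47.695 m.

Minimum gap ≈ 48 m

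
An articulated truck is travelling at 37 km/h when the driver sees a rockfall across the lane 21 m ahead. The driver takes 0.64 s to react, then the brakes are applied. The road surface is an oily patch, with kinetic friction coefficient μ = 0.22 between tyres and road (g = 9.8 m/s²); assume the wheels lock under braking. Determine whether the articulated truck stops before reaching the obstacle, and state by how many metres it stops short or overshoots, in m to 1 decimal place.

No — it overshoots by 10.1 m

37 km/h ÷ 3.6 = 10.2778 m/s.
a = μg = 0.22 × 9.8 = 2.156 m/s².
Reaction distance = 10.2778 × 0.64 = 6.578 m.
Braking distance = v²/(2a) = 105.633 / 4.312 = 24.497 m.
Total stopping distance = 6.578 + 24.497 = 31.075 m, vs 21 m available — it cannot stop in time and overshoots by 31.075 − 21 = 10.075 m.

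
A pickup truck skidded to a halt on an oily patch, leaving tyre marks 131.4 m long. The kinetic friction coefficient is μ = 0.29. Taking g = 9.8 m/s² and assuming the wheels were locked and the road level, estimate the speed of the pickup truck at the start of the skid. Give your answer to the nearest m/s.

Initial speed ≈ 27 m/s

Deceleration a = μg = 0.29 × 9.8 = 2.842 m/s².
v = √(2a·d) = √(2 × 2.842 × 131.4) = √746.878 = 27.3291 m/s.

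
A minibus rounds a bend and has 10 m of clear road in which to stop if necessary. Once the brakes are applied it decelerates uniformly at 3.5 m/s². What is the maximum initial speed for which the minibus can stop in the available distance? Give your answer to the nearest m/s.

v²/(2a) = d ⇒ v = √(2 × 3.500 × 10) = √70.00 = 8.3666 m/s.

Maximum speed ≈ 8 m/s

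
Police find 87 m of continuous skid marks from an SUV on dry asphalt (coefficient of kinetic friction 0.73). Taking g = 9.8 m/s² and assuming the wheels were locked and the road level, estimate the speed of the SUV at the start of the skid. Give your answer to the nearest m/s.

Initial speed ≈ 35 m/s

Deceleration a = μg = 0.73 × 9.8 = 7.154 m/s².
v = √(2a·d) = √(2 × 7.154 × 87) = √1244.796 = 35.2817 m/s.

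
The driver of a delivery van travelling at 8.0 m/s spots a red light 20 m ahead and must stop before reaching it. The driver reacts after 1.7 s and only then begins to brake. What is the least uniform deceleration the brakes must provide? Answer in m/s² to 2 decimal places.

Required deceleration ≈ 5.00 m/s²

Distance covered during reaction = 8.0000 × 1.7 = 13.600 m.
Distance available for braking: 20 − 13.600 = 6.400 m.
v² = 2a·d ⇒ a = v²/(2d) = 8.0000² / (2 × 6.400) = 64.000 / 12.800 = 5.0000 m/s².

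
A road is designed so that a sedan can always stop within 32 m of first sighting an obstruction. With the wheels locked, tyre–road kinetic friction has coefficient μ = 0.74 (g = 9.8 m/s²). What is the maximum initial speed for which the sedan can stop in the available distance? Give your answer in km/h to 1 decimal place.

a = μg = 0.74 × 9.8 = 7.252 m/s².
v²/(2a) = d ⇒ v = √(2 × 7.252 × 32) = √464.13 = 21.5437 m/s.
21.5437 m/s × 3.6 = 77.557 km/h.

Maximum speed ≈ 77.6 km/h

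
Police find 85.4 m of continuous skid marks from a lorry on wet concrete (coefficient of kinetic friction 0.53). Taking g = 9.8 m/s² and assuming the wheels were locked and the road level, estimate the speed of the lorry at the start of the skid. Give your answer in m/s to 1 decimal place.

Initial speed ≈ 29.8 m/s

Deceleration a = μg = 0.53 × 9.8 = 5.194 m/s².
v = √(2a·d) = √(2 × 5.194 × 85.4) = √887.135 = 29.7848 m/s.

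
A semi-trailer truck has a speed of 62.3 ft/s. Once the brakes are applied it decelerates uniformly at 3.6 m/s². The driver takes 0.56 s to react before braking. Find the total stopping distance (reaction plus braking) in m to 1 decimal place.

62.3 ft/s × 0.3048 = 18.9890 m/s.
Reaction distance = v·t_r = 18.9890 × 0.56 = 10.634 m.
Braking distance = v²/(2a) = 18.9890² / (2 × 3.600) = 360.582 / 7.200 = 50.081 m.
Total = 10.634 + 50.081 = 60.715 m.

Total stopping distance ≈ 60.7 m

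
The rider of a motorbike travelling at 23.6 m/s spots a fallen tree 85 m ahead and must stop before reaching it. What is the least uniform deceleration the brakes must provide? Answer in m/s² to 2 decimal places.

v² = 2a·d ⇒ a = v²/(2d) = 23.6000² / (2 × 85.000) = 556.960 / 170.000 = 3.2762 m/s².

Required deceleration ≈ 3.28 m/s²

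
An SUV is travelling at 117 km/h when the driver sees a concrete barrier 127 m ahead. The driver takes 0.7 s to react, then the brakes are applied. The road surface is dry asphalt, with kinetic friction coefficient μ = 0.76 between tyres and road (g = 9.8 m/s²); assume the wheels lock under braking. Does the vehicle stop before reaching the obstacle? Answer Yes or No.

117 km/h ÷ 3.6 = 32.5000 m/s.
a = μg = 0.76 × 9.8 = 7.448 m/s².
Reaction distance = 32.5000 × 0.7 = 22.750 m.
Braking distance = v²/(2a) = 1056.250 / 14.896 = 70.908 m.
Total stopping distance = 22.750 + 70.908 = 93.658 m, vs 127 m available — it stops with 127 − 93.658 = 33.342 m to spare.

Yes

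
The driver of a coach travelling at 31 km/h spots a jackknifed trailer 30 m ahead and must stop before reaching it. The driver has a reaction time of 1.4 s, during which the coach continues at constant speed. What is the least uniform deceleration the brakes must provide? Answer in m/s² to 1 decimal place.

31 km/h ÷ 3.6 = 8.6111 m/s.
Distance covered during reaction = 8.6111 × 1.4 = 12.056 m.
Distance available for braking: 30 − 12.056 = 17.944 m.
v² = 2a·d ⇒ a = v²/(2d) = 8.6111² / (2 × 17.944) = 74.151 / 35.888 = 2.0662 m/s².

Required deceleration ≈ 2.1 m/s²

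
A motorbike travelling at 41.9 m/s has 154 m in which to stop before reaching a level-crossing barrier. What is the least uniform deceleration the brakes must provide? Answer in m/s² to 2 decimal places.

Required deceleration ≈ 5.70 m/s²

v² = 2a·d ⇒ a = v²/(2d) = 41.9000² / (2 × 154.000) = 1755.610 / 308.000 = 5.7000 m/s².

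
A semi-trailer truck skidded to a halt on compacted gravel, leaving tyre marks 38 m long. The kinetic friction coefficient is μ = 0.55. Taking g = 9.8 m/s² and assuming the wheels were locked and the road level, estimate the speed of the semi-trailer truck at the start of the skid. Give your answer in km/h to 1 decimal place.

Initial speed ≈ 72.9 km/h

Deceleration a = μg = 0.55 × 9.8 = 5.390 m/s².
v = √(2a·d) = √(2 × 5.390 × 38) = √409.640 = 20.2396 m/s.
= 20.2396 × 3.6 = 72.863 km/h.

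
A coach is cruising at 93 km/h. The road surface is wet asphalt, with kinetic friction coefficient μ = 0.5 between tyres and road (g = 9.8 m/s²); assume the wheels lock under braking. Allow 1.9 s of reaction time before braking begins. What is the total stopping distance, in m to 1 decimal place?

Total stopping distance ≈ 117.2 m

93 km/h ÷ 3.6 = 25.8333 m/s.
a = μg = 0.5 × 9.8 = 4.900 m/s².
Reaction distance = v·t_r = 25.8333 × 1.9 = 49.083 m.
Braking distance = v²/(2a) = 25.8333² / (2 × 4.900) = 667.359 / 9.800 = 68.098 m.
Total = 49.083 + 68.098 = 117.181 m.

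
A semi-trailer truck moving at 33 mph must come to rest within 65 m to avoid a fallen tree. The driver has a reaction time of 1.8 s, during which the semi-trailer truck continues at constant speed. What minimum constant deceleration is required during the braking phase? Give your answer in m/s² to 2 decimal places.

33 mph × 0.44704 = 14.7523 m/s.
Distance covered during reaction = 14.7523 × 1.8 = 26.554 m.
Distance available for braking: 65 − 26.554 = 38.446 m.
v² = 2a·d ⇒ a = v²/(2d) = 14.7523² / (2 × 38.446) = 217.630 / 76.892 = 2.8303 m/s².

Required deceleration ≈ 2.83 m/s²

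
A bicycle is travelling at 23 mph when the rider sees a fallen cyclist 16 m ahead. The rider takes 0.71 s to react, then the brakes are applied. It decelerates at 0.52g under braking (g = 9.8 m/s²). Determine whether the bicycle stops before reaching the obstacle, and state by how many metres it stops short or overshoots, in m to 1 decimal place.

No — it overshoots by 1.7 m

23 mph × 0.44704 = 10.2819 m/s.
a = 0.52 × 9.8 = 5.096 m/s².
Reaction distance = 10.2819 × 0.71 = 7.300 m.
Braking distance = v²/(2a) = 105.717 / 10.192 = 10.373 m.
Total stopping distance = 7.300 + 10.373 = 17.673 m, vs 16 m available — it cannot stop in time and overshoots by 17.673 − 16 = 1.673 m.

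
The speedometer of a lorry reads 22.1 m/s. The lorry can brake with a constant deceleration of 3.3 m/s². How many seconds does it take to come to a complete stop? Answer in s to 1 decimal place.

Braking time = v/a = 22.1000 / 3.300 = 6.697 s.

Braking time ≈ 6.7 s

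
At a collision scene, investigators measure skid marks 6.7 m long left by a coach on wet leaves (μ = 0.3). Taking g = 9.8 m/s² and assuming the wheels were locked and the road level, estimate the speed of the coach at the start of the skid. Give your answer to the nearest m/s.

Initial speed ≈ 6 m/s

Deceleration a = μg = 0.3 × 9.8 = 2.940 m/s².
v = √(2a·d) = √(2 × 2.940 × 6.7) = √39.396 = 6.2766 m/s.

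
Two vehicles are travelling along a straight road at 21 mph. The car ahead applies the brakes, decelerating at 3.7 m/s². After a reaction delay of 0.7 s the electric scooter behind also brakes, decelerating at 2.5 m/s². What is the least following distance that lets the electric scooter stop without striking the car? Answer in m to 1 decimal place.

Minimum gap ≈ 12.3 m

21 mph × 0.44704 = 9.3878 m/s.
Leader travels v²/(2a_L) = 88.131 / 7.400 = 11.910 m before stopping.
Follower covers v·t_r = 9.3878 × 0.7 = 6.571 m while reacting, then v²/(2a_F) = 88.131 / 5.000 = 17.626 m while braking, for a total of 6.571 + 17.626 = 24.197 m.
Since a_F ≤ a_L and the follower starts braking later, the follower is never slower than the leader, so the closest approach is when both have stopped.
Minimum gap = 24.197 − 11.910 = 12.287 m.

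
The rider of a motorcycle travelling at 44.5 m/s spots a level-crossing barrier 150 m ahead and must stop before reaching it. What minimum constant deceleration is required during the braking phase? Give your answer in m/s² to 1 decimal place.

v² = 2a·d ⇒ a = v²/(2d) = 44.5000² / (2 × 150.000) = 1980.250 / 300.000 = 6.6008 m/s².

Required deceleration ≈ 6.6 m/s²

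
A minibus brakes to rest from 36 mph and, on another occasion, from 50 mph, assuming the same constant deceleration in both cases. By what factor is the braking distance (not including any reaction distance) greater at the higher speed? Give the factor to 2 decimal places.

Factor ≈ 1.93

Braking distance d = v²/(2a), so with a fixed, d ∝ v².
Factor = (50/36)² = 1.3889² = 1.9290.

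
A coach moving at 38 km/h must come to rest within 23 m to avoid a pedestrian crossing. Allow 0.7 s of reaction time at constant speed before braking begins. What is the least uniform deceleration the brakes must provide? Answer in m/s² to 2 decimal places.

Required deceleration ≈ 3.57 m/s²

38 km/h ÷ 3.6 = 10.5556 m/s.
Distance covered during reaction = 10.5556 × 0.7 = 7.389 m.
Distance available for braking: 23 − 7.389 = 15.611 m.
v² = 2a·d ⇒ a = v²/(2d) = 10.5556² / (2 × 15.611) = 111.421 / 31.222 = 3.5687 m/s².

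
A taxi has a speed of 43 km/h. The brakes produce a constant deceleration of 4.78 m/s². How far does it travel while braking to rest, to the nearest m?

43 km/h ÷ 3.6 = 11.9444 m/s.
Braking distance = v²/(2a) = 11.9444² / (2 × 4.780) = 142.669 / 9.560 = 14.924 m.

Braking distance ≈ 15 m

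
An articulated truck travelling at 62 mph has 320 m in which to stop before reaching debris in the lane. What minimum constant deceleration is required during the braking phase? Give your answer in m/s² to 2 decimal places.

Required deceleration ≈ 1.20 m/s²

62 mph × 0.44704 = 27.7165 m/s.
v² = 2a·d ⇒ a = v²/(2d) = 27.7165² / (2 × 320.000) = 768.204 / 640.000 = 1.2003 m/s².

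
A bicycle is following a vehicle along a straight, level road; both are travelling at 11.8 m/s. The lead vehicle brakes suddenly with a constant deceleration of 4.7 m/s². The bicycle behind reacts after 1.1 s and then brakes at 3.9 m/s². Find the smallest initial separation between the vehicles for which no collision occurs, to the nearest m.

Leader travels v²/(2a_L) = 139.240 / 9.400 = 14.813 m before stopping.
Follower covers v·t_r = 11.8000 × 1.1 = 12.980 m while reacting, then v²/(2a_F) = 139.240 / 7.800 = 17.851 m while braking, for a total of 12.980 + 17.851 = 30.831 m.
Since a_F ≤ a_L and the follower starts braking later, the follower is never slower than the leader, so the closest approach is when both have stopped.
Minimum gap = 30.831 − 14.813 = 16.018 m.

Minimum gap ≈ 16 m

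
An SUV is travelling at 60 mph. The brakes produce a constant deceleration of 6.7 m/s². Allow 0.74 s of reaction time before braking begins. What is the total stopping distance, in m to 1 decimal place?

Total stopping distance ≈ 73.5 m

60 mph × 0.44704 = 26.8224 m/s.
Reaction distance = v·t_r = 26.8224 × 0.74 = 19.849 m.
Braking distance = v²/(2a) = 26.8224² / (2 × 6.700) = 719.441 / 13.400 = 53.690 m.
Total = 19.849 + 53.690 = 73.539 m.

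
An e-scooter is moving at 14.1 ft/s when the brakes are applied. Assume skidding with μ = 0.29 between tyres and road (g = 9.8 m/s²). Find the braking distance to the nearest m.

14.1 ft/s × 0.3048 = 4.2977 m/s.
a = μg = 0.29 × 9.8 = 2.842 m/s².
Braking distance = v²/(2a) = 4.2977² / (2 × 2.842) = 18.470 / 5.684 = 3.249 m.

Braking distance ≈ 3 m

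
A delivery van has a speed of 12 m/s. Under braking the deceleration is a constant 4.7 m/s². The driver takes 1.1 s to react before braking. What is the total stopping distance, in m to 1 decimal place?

Reaction distance = v·t_r = 12.0000 × 1.1 = 13.200 m.
Braking distance = v²/(2a) = 12.0000² / (2 × 4.700) = 144.000 / 9.400 = 15.319 m.
Total = 13.200 + 15.319 = 28.519 m.

Total stopping distance ≈ 28.5 m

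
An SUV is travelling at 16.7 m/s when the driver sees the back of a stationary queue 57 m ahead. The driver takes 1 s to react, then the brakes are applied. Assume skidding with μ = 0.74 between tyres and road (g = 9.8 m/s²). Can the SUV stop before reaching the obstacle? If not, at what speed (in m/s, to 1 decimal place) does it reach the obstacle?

Yes — it stops about 21.1 m short of the obstacle, so it never reaches it

a = μg = 0.74 × 9.8 = 7.252 m/s².
Reaction distance = 16.7000 × 1 = 16.700 m.
Braking distance = v²/(2a) = 278.890 / 14.504 = 19.228 m.
Total stopping distance = 16.700 + 19.228 = 35.928 m, vs 57 m available — it stops with 57 − 35.928 = 21.072 m to spare.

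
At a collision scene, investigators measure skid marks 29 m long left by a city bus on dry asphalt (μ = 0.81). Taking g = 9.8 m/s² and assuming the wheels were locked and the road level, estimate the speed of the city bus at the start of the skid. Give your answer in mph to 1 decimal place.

Initial speed ≈ 48.0 mph

Deceleration a = μg = 0.81 × 9.8 = 7.938 m/s².
v = √(2a·d) = √(2 × 7.938 × 29) = √460.404 = 21.4570 m/s.
= 21.4570 ÷ 0.44704 = 47.998 mph.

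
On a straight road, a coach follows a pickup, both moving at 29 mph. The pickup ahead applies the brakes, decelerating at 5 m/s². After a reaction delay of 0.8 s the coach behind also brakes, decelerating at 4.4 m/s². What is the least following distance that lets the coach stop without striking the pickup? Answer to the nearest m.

Minimum gap ≈ 13 m

29 mph × 0.44704 = 12.9642 m/s.
Leader travels v²/(2a_L) = 168.070 / 10.000 = 16.807 m before stopping.
Follower covers v·t_r = 12.9642 × 0.8 = 10.371 m while reacting, then v²/(2a_F) = 168.070 / 8.800 = 19.099 m while braking, for a total of 10.371 + 19.099 = 29.470 m.
Since a_F ≤ a_L and the follower starts braking later, the follower is never slower than the leader, so the closest approach is when both have stopped.
Minimum gap = 29.470 − 16.807 = 12.663 m.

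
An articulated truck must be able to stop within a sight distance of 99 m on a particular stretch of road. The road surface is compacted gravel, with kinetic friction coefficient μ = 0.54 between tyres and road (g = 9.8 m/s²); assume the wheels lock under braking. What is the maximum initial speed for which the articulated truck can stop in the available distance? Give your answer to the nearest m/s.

Maximum speed ≈ 32 m/s

a = μg = 0.54 × 9.8 = 5.292 m/s².
v²/(2a) = d ⇒ v = √(2 × 5.292 × 99) = √1047.82 = 32.3700 m/s.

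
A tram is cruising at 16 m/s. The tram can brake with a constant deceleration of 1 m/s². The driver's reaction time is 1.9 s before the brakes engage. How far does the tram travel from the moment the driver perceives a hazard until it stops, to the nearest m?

Total stopping distance ≈ 158 m

Reaction distance = v·t_r = 16.0000 × 1.9 = 30.400 m.
Braking distance = v²/(2a) = 16.0000² / (2 × 1.000) = 256.000 / 2.000 = 128.000 m.
Total = 30.400 + 128.000 = 158.400 m.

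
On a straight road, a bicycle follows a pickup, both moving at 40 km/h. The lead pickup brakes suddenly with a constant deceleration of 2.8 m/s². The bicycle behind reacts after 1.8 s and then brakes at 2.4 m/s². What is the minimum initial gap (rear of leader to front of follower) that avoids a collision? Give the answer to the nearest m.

Minimum gap ≈ 24 m

40 km/h ÷ 3.6 = 11.1111 m/s.
Leader travels v²/(2a_L) = 123.457 / 5.600 = 22.046 m before stopping.
Follower covers v·t_r = 11.1111 × 1.8 = 20.000 m while reacting, then v²/(2a_F) = 123.457 / 4.800 = 25.720 m while braking, for a total of 20.000 + 25.720 = 45.720 m.
Since a_F ≤ a_L and the follower starts braking later, the follower is never slower than the leader, so the closest approach is when both have stopped.
Minimum gap = 45.720 − 22.046 = 23.674 m.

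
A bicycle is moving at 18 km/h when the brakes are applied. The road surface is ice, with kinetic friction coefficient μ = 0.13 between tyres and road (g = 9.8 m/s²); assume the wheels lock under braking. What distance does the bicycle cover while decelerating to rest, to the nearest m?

18 km/h ÷ 3.6 = 5.0000 m/s.
a = μg = 0.13 × 9.8 = 1.274 m/s².
Braking distance = v²/(2a) = 5.0000² / (2 × 1.274) = 25.000 / 2.548 = 9.812 m.

Braking distance ≈ 10 m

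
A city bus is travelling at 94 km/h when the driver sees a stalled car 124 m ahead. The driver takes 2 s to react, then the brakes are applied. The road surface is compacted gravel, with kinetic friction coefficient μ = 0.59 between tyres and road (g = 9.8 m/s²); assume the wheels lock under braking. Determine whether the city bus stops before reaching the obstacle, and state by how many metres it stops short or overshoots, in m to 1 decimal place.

94 km/h ÷ 3.6 = 26.1111 m/s.
a = μg = 0.59 × 9.8 = 5.782 m/s².
Reaction distance = 26.1111 × 2 = 52.222 m.
Braking distance = v²/(2a) = 681.790 / 11.564 = 58.958 m.
Total stopping distance = 52.222 + 58.958 = 111.180 m, vs 124 m available — it stops with 124 − 111.180 = 12.820 m to spare.

Yes — it stops 12.8 m short of the obstacle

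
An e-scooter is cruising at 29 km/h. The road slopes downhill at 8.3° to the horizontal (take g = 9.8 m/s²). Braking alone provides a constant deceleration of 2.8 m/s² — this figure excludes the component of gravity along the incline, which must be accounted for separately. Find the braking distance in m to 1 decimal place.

Braking distance ≈ 23.4 m

29 km/h ÷ 3.6 = 8.0556 m/s.
Gravity along the downhill slope reduces the braking deceleration: a_eff = 2.800 − 9.8·sin 8.3° = 2.800 − 1.415 = 1.385 m/s².
Braking distance = v²/(2a) = 8.0556² / (2 × 1.385) = 64.893 / 2.770 = 23.427 m.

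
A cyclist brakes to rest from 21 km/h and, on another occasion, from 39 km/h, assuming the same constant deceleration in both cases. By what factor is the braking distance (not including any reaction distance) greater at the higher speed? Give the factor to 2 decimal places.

Braking distance d = v²/(2a), so with a fixed, d ∝ v².
Factor = (39/21)² = 1.8571² = 3.4488.

Factor ≈ 3.45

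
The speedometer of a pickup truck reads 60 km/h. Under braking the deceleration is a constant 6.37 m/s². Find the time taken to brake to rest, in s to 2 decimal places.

Braking time ≈ 2.62 s

60 km/h ÷ 3.6 = 16.6667 m/s.
Braking time = v/a = 16.6667 / 6.370 = 2.616 s.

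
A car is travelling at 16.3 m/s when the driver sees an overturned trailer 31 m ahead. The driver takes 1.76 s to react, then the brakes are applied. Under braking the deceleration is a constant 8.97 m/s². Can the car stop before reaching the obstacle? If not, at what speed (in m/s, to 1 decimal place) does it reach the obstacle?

No — it strikes the obstacle at 15.0 m/s

Reaction distance = 16.3000 × 1.76 = 28.688 m.
Braking distance needed to stop: v²/(2a) = 265.690 / 17.940 = 14.810 m, so total needed = 28.688 + 14.810 = 43.498 m > 31 m — it cannot stop.
Distance remaining when braking begins: 31 − 28.688 = 2.312 m.
v² = v₀² − 2a·d = 265.690 − 2 × 8.970 × 2.312 = 224.213 m²/s².
v = √224.213 = 14.974 m/s.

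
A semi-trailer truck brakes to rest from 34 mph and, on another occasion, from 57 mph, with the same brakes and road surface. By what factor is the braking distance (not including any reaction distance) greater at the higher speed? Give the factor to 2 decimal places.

Factor ≈ 2.81

Braking distance d = v²/(2a), so with a fixed, d ∝ v².
Factor = (57/34)² = 1.6765² = 2.8107.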